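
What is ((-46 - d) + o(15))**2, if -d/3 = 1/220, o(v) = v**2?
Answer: 1551020689/48400 ≈ 32046.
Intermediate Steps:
d = -3/220 ≈ -0.013636
((-46 - d) + o(15))**2 = ((-46 - 1*(-3/220)) + 15**2)**2 = ((-46 + 3/220) + 225)**2 = (-10117/220 + 225)**2 = (39383/220)**2 = 1551020689/48400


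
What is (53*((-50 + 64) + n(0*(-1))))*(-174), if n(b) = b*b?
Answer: -129108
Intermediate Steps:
n(b) = b**2
(53*((-50 + 64) + n(0*(-1))))*(-174) = (53*((-50 + 64) + (0*(-1))**2))*(-174) = (53*(14 + 0**2))*(-174) = (53*(14 + 0))*(-174) = (53*14)*(-174) = 742*(-174) = -129108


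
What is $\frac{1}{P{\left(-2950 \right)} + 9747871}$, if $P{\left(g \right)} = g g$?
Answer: $\frac{1}{18450371} \approx 5.4199 \cdot 10^{-8}$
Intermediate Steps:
$P{\left(g \right)} = g^{2}$
$\frac{1}{P{\left(-2950 \right)} + 9747871} = \frac{1}{\left(-2950\right)^{2} + 9747871} = \frac{1}{8702500 + 9747871} = \frac{1}{18450371}$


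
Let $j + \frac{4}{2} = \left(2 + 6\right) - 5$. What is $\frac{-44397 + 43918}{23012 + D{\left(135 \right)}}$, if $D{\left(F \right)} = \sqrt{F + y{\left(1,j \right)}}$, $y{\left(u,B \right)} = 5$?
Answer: $- \frac{2755687}{132388001} + \frac{479 \sqrt{35}}{264776002} \approx -0.020805$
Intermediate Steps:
$j = 1$ ($j = -2 + \left(\left(2 + 6\right) - 5\right) = -2 + \left(8 - 5\right) = -2 + 3 = 1$)
$D{\left(F \right)} = \sqrt{5 + F}$ ($D{\left(F \right)} = \sqrt{F + 5} = \sqrt{5 + F}$)
$\frac{-44397 + 43918}{23012 + D{\left(135 \right)}} = \frac{-44397 + 43918}{23012 + \sqrt{5 + 135}} = - \frac{479}{23012 + \sqrt{140}} = - \frac{479}{23012 + 2 \sqrt{35}}$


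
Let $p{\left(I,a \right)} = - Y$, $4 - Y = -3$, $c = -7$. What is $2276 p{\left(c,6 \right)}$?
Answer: $-15932$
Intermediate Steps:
$Y = 7$ ($Y = 4 - -3 = 4 + 3 = 7$)
$p{\left(I,a \right)} = -7$ ($p{\left(I,a \right)} = \left(-1\right) 7 = -7$)
$2276 p{\left(c,6 \right)} = 2276 \left(-7\right) = -15932$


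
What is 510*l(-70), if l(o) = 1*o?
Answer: -35700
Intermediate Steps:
l(o) = o
510*l(-70) = 510*(-70) = -35700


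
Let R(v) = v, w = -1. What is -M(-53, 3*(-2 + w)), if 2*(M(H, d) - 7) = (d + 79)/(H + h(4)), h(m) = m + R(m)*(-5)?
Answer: -448/69 ≈ -6.4928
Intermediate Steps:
h(m) = -4*m (h(m) = m + m*(-5) = m - 5*m = -4*m)
M(H, d) = 7 + (79 + d)/(2*(-16 + H)) (M(H, d) = 7 + ((d + 79)/(H - 4*4))/2 = 7 + ((79 + d)/(H - 16))/2 = 7 + ((79 + d)/(-16 + H))/2 = 7 + (79 + d)/(2*(-16 + H)))
-M(-53, 3*(-2 + w)) = -(-145 + 3*(-2 - 1) + 14*(-53))/(2*(-16 - 53)) = -(-145 + 3*(-3) - 742)/(2*(-69)) = -(-1)*(-145 - 9 - 742)/(2*69) = -(-1)*(-896)/(2*69) = -1*448/69 = -448/69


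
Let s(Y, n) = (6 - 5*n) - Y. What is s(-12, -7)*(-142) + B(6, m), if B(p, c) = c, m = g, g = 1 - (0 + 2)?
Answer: -7527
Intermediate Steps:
g = -1 (g = 1 - 1*2 = 1 - 2 = -1)
m = -1
s(Y, n) = 6 - Y - 5*n
s(-12, -7)*(-142) + B(6, m) = (6 - 1*(-12) - 5*(-7))*(-142) - 1 = (6 + 12 + 35)*(-142) - 1 = 53*(-142) - 1 = -7526 - 1 = -7527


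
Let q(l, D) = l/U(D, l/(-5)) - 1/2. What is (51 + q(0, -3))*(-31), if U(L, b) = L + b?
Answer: -3131/2 ≈ -1565.5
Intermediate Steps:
q(l, D) = -1/2 + l/(D - l/5) (q(l, D) = l/(D + l/(-5)) - 1/2 = l/(D + l*(-1/5)) - 1*1/2 = l/(D - l/5) - 1/2 = -1/2 + l/(D - l/5))
(51 + q(0, -3))*(-31) = (51 + (-5*(-3) + 11*0)/(2*(-1*0 + 5*(-3))))*(-31) = (51 + (15 + 0)/(2*(0 - 15)))*(-31) = (51 + (1/2)*15/(-15))*(-31) = (51 + (1/2)*(-1/15)*15)*(-31) = (51 - 1/2)*(-31) = (101/2)*(-31) = -3131/2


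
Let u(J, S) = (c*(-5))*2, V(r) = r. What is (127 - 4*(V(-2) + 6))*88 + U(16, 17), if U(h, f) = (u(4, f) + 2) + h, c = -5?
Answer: 9836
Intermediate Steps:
u(J, S) = 50 (u(J, S) = -5*(-5)*2 = 25*2 = 50)
U(h, f) = 52 + h (U(h, f) = (50 + 2) + h = 52 + h)
(127 - 4*(V(-2) + 6))*88 + U(16, 17) = (127 - 4*(-2 + 6))*88 + (52 + 16) = (127 - 4*4)*88 + 68 = (127 - 1*16)*88 + 68 = (127 - 16)*88 + 68 = 111*88 + 68 = 9768 + 68 = 9836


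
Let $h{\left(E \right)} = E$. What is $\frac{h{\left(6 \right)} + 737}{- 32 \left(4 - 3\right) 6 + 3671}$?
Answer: $\frac{743}{3479} \approx 0.21357$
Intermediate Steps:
$\frac{h{\left(6 \right)} + 737}{- 32 \left(4 - 3\right) 6 + 3671} = \frac{6 + 737}{- 32 \left(4 - 3\right) 6 + 3671} = \frac{743}{- 32 \cdot 1 \cdot 6 + 3671} = \frac{743}{\left(-32\right) 6 + 3671} = \frac{743}{-192 + 3671} = \frac{743}{3479}$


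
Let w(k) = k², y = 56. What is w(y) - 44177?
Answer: -41041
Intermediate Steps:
w(y) - 44177 = 56² - 44177 = 3136 - 44177 = -41041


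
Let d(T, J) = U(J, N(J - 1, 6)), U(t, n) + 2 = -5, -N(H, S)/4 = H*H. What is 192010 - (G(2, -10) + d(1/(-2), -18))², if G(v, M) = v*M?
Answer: 191281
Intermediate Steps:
N(H, S) = -4*H² (N(H, S) = -4*H*H = -4*H²)
U(t, n) = -7 (U(t, n) = -2 - 5 = -7)
G(v, M) = M*v
d(T, J) = -7
192010 - (G(2, -10) + d(1/(-2), -18))² = 192010 - (-10*2 - 7)² = 192010 - (-20 - 7)² = 192010 - 1*(-27)² = 192010 - 1*729 = 192010 - 729 = 191281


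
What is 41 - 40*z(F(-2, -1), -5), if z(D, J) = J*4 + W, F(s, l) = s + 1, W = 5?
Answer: 641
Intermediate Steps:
F(s, l) = 1 + s
z(D, J) = 5 + 4*J (z(D, J) = J*4 + 5 = 4*J + 5 = 5 + 4*J)
41 - 40*z(F(-2, -1), -5) = 41 - 40*(5 + 4*(-5)) = 41 - 40*(5 - 20) = 41 - 40*(-15) = 41 + 600 = 641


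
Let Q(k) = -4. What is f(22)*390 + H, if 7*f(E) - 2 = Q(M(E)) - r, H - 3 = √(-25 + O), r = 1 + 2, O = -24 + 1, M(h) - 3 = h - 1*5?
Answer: -1929/7 + 4*I*√3 ≈ -275.57 + 6.9282*I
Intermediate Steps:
M(h) = -2 + h (M(h) = 3 + (h - 1*5) = 3 + (h - 5) = 3 + (-5 + h) = -2 + h)
O = -23
r = 3
H = 3 + 4*I*√3 (H = 3 + √(-25 - 23) = 3 + √(-48) = 3 + 4*I*√3 ≈ 3.0 + 6.9282*I)
f(E) = -5/7 (f(E) = 2/7 + (-4 - 1*3)/7 = 2/7 + (-4 - 3)/7 = 2/7 + (⅐)*(-7) = 2/7 - 1 = -5/7)
f(22)*390 + H = -5/7*390 + (3 + 4*I*√3) = -1950/7 + (3 + 4*I*√3) = -1929/7 + 4*I*√3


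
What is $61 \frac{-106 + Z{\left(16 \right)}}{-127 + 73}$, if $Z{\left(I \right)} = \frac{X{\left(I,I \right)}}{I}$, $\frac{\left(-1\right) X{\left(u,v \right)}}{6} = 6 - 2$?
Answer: $\frac{13115}{108} \approx 121.44$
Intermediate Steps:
$X{\left(u,v \right)} = -24$ ($X{\left(u,v \right)} = - 6 \left(6 - 2\right) = \left(-6\right) 4 = -24$)
$Z{\left(I \right)} = - \frac{24}{I}$
$61 \frac{-106 + Z{\left(16 \right)}}{-127 + 73} = 61 \frac{-106 - \frac{24}{16}}{-127 + 73} = 61 \frac{-106 - \frac{3}{2}}{-54} = 61 \left(-106 - \frac{3}{2}\right) \left(- \frac{1}{54}\right) = 61 \left(\left(- \frac{215}{2}\right) \left(- \frac{1}{54}\right)\right) = 61 \cdot \frac{215}{108} = \frac{13115}{108}$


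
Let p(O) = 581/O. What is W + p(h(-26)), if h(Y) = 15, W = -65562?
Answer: -982849/15 ≈ -65523.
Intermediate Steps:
W + p(h(-26)) = -65562 + 581/15 = -982849/15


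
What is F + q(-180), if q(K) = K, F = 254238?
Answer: 254058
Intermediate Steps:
F + q(-180) = 254238 - 180 = 254058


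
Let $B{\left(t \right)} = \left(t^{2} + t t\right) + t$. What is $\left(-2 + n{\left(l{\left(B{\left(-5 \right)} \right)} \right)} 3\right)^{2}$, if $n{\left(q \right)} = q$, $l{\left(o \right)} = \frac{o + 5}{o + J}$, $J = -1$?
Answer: $\frac{961}{484} \approx 1.9855$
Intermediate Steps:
$B{\left(t \right)} = t + 2 t^{2}$ ($B{\left(t \right)} = \left(t^{2} + t^{2}\right) + t = 2 t^{2} + t = t + 2 t^{2}$)
$l{\left(o \right)} = \frac{5 + o}{-1 + o}$ ($l{\left(o \right)} = \frac{o + 5}{o - 1} = \frac{5 + o}{-1 + o}$)
$\left(-2 + n{\left(l{\left(B{\left(-5 \right)} \right)} \right)} 3\right)^{2} = \left(-2 + \frac{5 - 5 \left(1 + 2 \left(-5\right)\right)}{-1 - 5 \left(1 + 2 \left(-5\right)\right)} 3\right)^{2} = \left(-2 + \frac{5 - 5 \left(1 - 10\right)}{-1 - 5 \left(1 - 10\right)} 3\right)^{2} = \left(-2 + \frac{5 - -45}{-1 - -45} \cdot 3\right)^{2} = \left(-2 + \frac{5 + 45}{-1 + 45} \cdot 3\right)^{2} = \left(-2 + \frac{1}{44} \cdot 50 \cdot 3\right)^{2} = \left(-2 + \frac{25}{22} \cdot 3\right)^{2} = \left(-2 + \frac{75}{22}\right)^{2} = \left(\frac{31}{22}\right)^{2} = \frac{961}{484}$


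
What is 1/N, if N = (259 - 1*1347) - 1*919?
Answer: -1/2007 ≈ -0.00049826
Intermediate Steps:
N = -2007 (N = (259 - 1347) - 919 = -1088 - 919 = -2007)
1/N = 1/(-2007) = -1/2007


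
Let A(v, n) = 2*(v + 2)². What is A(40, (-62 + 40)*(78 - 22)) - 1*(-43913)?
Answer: 47441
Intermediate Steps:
A(v, n) = 2*(2 + v)²
A(40, (-62 + 40)*(78 - 22)) - 1*(-43913) = 2*(2 + 40)² - 1*(-43913) = 2*42² + 43913 = 2*1764 + 43913 = 3528 + 43913 = 47441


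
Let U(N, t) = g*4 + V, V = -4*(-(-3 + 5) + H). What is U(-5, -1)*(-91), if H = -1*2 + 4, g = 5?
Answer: -1820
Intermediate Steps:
H = 2 (H = -2 + 4 = 2)
V = 0 (V = -4*(-(-3 + 5) + 2) = -4*(-1*2 + 2) = -4*(-2 + 2) = -4*0 = 0)
U(N, t) = 20 (U(N, t) = 5*4 + 0 = 20 + 0 = 20)
U(-5, -1)*(-91) = 20*(-91) = -1820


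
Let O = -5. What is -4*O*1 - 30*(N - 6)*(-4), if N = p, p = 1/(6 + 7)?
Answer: -8980/13 ≈ -690.77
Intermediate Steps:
p = 1/13 ≈ 0.076923
N = 1/13 ≈ 0.076923
-4*O*1 - 30*(N - 6)*(-4) = -4*(-5)*1 - 30*(1/13 - 6)*(-4) = 20*1 - (-2310)*(-4)/13 = 20 - 30*308/13 = 20 - 9240/13 = -8980/13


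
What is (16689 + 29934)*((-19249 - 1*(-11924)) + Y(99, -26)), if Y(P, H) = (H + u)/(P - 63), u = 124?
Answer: -2048319341/6 ≈ -3.4139e+8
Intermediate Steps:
Y(P, H) = (124 + H)/(-63 + P) (Y(P, H) = (H + 124)/(P - 63) = (124 + H)/(-63 + P))
(16689 + 29934)*((-19249 - 1*(-11924)) + Y(99, -26)) = (16689 + 29934)*((-19249 - 1*(-11924)) + (124 - 26)/(-63 + 99)) = 46623*((-19249 + 11924) + 98/36) = 46623*(-7325 + (1/36)*98) = 46623*(-7325 + 49/18) = 46623*(-131801/18) = -2048319341/6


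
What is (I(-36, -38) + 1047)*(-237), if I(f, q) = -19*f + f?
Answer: -401715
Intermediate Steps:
I(f, q) = -18*f
(I(-36, -38) + 1047)*(-237) = (-18*(-36) + 1047)*(-237) = (648 + 1047)*(-237) = 1695*(-237) = -401715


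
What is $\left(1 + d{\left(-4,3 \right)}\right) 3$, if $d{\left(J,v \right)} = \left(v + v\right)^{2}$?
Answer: $111$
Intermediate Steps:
$d{\left(J,v \right)} = 4 v^{2}$ ($d{\left(J,v \right)} = \left(2 v\right)^{2} = 4 v^{2}$)
$\left(1 + d{\left(-4,3 \right)}\right) 3 = \left(1 + 4 \cdot 3^{2}\right) 3 = \left(1 + 4 \cdot 9\right) 3 = \left(1 + 36\right) 3 = 37 \cdot 3 = 111$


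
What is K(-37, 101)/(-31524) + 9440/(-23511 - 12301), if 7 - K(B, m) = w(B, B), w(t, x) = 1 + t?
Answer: -74781619/282234372 ≈ -0.26496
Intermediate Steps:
K(B, m) = 6 - B (K(B, m) = 7 - (1 + B) = 7 + (-1 - B) = 6 - B)
K(-37, 101)/(-31524) + 9440/(-23511 - 12301) = (6 - 1*(-37))/(-31524) + 9440/(-23511 - 12301) = (6 + 37)*(-1/31524) + 9440/(-35812) = 43*(-1/31524) + 9440*(-1/35812) = -43/31524 - 2360/8953 = -74781619/282234372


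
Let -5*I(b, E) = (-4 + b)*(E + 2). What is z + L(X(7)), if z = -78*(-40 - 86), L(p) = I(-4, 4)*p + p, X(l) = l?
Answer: 49511/5 ≈ 9902.2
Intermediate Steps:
I(b, E) = -(-4 + b)*(2 + E)/5 (I(b, E) = -(-4 + b)*(E + 2)/5 = -(-4 + b)*(2 + E)/5)
L(p) = 53*p/5 (L(p) = (8/5 - ⅖*(-4) + (⅘)*4 - ⅕*4*(-4))*p + p = (8/5 + 8/5 + 16/5 + 16/5)*p + p = 48*p/5 + p = 53*p/5)
z = 9828 (z = -78*(-126) = 9828)
z + L(X(7)) = 9828 + (53/5)*7 = 9828 + 371/5 = 49511/5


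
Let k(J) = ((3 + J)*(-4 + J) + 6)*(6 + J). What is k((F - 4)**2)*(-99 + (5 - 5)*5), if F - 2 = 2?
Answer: 3564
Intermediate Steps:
F = 4 (F = 2 + 2 = 4)
k(J) = (6 + J)*(6 + (-4 + J)*(3 + J)) (k(J) = ((-4 + J)*(3 + J) + 6)*(6 + J) = (6 + (-4 + J)*(3 + J))*(6 + J) = (6 + J)*(6 + (-4 + J)*(3 + J)))
k((F - 4)**2)*(-99 + (5 - 5)*5) = (-36 + ((4 - 4)**2)**3 - 12*(4 - 4)**2 + 5*((4 - 4)**2)**2)*(-99 + (5 - 5)*5) = (-36 + (0**2)**3 - 12*0**2 + 5*(0**2)**2)*(-99 + 0*5) = (-36 + 0**3 - 12*0 + 5*0**2)*(-99 + 0) = (-36 + 0 + 0 + 5*0)*(-99) = (-36 + 0 + 0 + 0)*(-99) = -36*(-99) = 3564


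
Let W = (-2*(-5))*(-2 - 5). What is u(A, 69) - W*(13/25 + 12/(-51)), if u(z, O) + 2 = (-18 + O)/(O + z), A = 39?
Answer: 56309/3060 ≈ 18.402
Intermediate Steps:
W = -70 (W = 10*(-7) = -70)
u(z, O) = -2 + (-18 + O)/(O + z)
u(A, 69) - W*(13/25 + 12/(-51)) = (-18 - 1*69 - 2*39)/(69 + 39) - (-70)*(13/25 + 12/(-51)) = (-18 - 69 - 78)/108 - (-70)*(13*(1/25) + 12*(-1/51)) = (1/108)*(-165) - (-70)*(13/25 - 4/17) = -55/36 - (-70)*121/425 = -55/36 - 1*(-1694/85) = -55/36 + 1694/85 = 56309/3060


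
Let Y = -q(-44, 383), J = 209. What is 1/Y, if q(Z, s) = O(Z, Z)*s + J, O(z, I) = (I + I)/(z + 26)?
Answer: -9/18733 ≈ -0.00048044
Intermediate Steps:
O(z, I) = 2*I/(26 + z) (O(z, I) = (2*I)/(26 + z) = 2*I/(26 + z))
q(Z, s) = 209 + 2*Z*s/(26 + Z) (q(Z, s) = (2*Z/(26 + Z))*s + 209 = 2*Z*s/(26 + Z) + 209 = 209 + 2*Z*s/(26 + Z))
Y = -18733/9 (Y = -(5434 + 209*(-44) + 2*(-44)*383)/(26 - 44) = -(5434 - 9196 - 33704)/(-18) = -(-1)*(-37466)/18 = -1*18733/9 = -18733/9 ≈ -2081.4)
1/Y = 1/(-18733/9) = -9/18733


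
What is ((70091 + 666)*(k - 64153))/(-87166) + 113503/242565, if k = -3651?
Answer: 581870793944159/10571710395 ≈ 55040.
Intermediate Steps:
((70091 + 666)*(k - 64153))/(-87166) + 113503/242565 = ((70091 + 666)*(-3651 - 64153))/(-87166) + 113503/242565 = (70757*(-67804))*(-1/87166) + 113503*(1/242565) = -4797607628*(-1/87166) + 113503/242565 = 2398803814/43583 + 113503/242565 = 581870793944159/10571710395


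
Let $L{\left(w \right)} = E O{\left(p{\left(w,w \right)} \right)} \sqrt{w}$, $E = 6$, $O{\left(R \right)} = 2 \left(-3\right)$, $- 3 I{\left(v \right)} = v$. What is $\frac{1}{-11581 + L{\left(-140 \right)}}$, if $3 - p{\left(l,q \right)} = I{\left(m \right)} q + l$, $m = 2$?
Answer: $\frac{i}{- 11581 i + 72 \sqrt{35}} \approx -8.6232 \cdot 10^{-5} + 3.1717 \cdot 10^{-6} i$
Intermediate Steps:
$I{\left(v \right)} = - \frac{v}{3}$
$p{\left(l,q \right)} = 3 - l + \frac{2 q}{3}$ ($p{\left(l,q \right)} = 3 - \left(\left(- \frac{1}{3}\right) 2 q + l\right) = 3 - \left(- \frac{2 q}{3} + l\right) = 3 - \left(l - \frac{2 q}{3}\right) = 3 - l + \frac{2 q}{3}$)
$O{\left(R \right)} = -6$
$L{\left(w \right)} = - 36 \sqrt{w}$ ($L{\left(w \right)} = 6 \left(- 6 \sqrt{w}\right) = - 36 \sqrt{w}$)
$\frac{1}{-11581 + L{\left(-140 \right)}} = \frac{1}{-11581 - 36 \sqrt{-140}} = \frac{1}{-11581 - 36 \cdot 2 i \sqrt{35}} = \frac{1}{-11581 - 72 i \sqrt{35}}$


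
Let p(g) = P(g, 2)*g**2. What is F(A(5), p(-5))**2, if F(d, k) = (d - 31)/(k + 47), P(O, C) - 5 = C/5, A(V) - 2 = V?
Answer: 144/8281 ≈ 0.017389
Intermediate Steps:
A(V) = 2 + V
P(O, C) = 5 + C/5
p(g) = 27*g**2/5 (p(g) = (5 + (1/5)*2)*g**2 = (5 + 2/5)*g**2 = 27*g**2/5)
F(d, k) = (-31 + d)/(47 + k)
F(A(5), p(-5))**2 = ((-31 + (2 + 5))/(47 + (27/5)*(-5)**2))**2 = ((-31 + 7)/(47 + (27/5)*25))**2 = (-24/(47 + 135))**2 = (-24/182)**2 = ((1/182)*(-24))**2 = (-12/91)**2 = 144/8281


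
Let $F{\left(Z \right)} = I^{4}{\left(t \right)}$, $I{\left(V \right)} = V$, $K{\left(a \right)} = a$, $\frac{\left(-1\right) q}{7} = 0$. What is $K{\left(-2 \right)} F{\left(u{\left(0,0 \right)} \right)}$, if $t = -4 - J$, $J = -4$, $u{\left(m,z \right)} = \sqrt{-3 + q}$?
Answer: $0$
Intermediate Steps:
$q = 0$ ($q = \left(-7\right) 0 = 0$)
$u{\left(m,z \right)} = i \sqrt{3}$ ($u{\left(m,z \right)} = \sqrt{-3 + 0} = \sqrt{-3} = i \sqrt{3}$)
$t = 0$ ($t = -4 - -4 = -4 + 4 = 0$)
$F{\left(Z \right)} = 0$ ($F{\left(Z \right)} = 0^{4} = 0$)
$K{\left(-2 \right)} F{\left(u{\left(0,0 \right)} \right)} = \left(-2\right) 0 = 0$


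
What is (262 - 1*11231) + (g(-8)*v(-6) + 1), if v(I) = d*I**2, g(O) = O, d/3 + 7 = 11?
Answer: -14424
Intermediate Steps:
d = 12 (d = -21 + 3*11 = -21 + 33 = 12)
v(I) = 12*I**2
(262 - 1*11231) + (g(-8)*v(-6) + 1) = (262 - 1*11231) + (-96*(-6)**2 + 1) = (262 - 11231) + (-96*36 + 1) = -10969 + (-8*432 + 1) = -10969 + (-3456 + 1) = -10969 - 3455 = -14424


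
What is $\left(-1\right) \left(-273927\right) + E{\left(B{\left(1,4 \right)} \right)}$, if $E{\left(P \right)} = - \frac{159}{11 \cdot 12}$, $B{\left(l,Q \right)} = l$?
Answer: $\frac{12052735}{44} \approx 2.7393 \cdot 10^{5}$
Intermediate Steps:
$E{\left(P \right)} = - \frac{53}{44}$ ($E{\left(P \right)} = - \frac{159}{132} = \left(-159\right) \frac{1}{132} = - \frac{53}{44}$)
$\left(-1\right) \left(-273927\right) + E{\left(B{\left(1,4 \right)} \right)} = \left(-1\right) \left(-273927\right) - \frac{53}{44} = 273927 - \frac{53}{44} = \frac{12052735}{44}$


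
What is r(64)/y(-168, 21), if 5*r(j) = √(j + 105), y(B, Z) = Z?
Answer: 13/105 ≈ 0.12381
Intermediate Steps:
r(j) = √(105 + j)/5 (r(j) = √(j + 105)/5 = √(105 + j)/5)
r(64)/y(-168, 21) = (√(105 + 64)/5)/21 = (√169/5)*(1/21) = ((⅕)*13)*(1/21) = (13/5)*(1/21) = 13/105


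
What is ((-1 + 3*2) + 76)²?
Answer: 6561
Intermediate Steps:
((-1 + 3*2) + 76)² = ((-1 + 6) + 76)² = (5 + 76)² = 81² = 6561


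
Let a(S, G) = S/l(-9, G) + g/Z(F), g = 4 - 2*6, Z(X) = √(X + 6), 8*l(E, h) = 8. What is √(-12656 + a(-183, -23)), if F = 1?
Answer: √(-629111 - 56*√7)/7 ≈ 113.32*I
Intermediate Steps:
l(E, h) = 1 (l(E, h) = (⅛)*8 = 1)
Z(X) = √(6 + X)
g = -8 (g = 4 - 12 = -8)
a(S, G) = S - 8*√7/7 (a(S, G) = S/1 - 8/√(6 + 1) = S*1 - 8*√7/7 = S - 8*√7/7)
√(-12656 + a(-183, -23)) = √(-12656 + (-183 - 8*√7/7)) = √(-12839 - 8*√7/7)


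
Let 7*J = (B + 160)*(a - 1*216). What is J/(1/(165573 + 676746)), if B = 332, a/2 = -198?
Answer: -253625620176/7 ≈ -3.6232e+10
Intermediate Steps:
a = -396 (a = 2*(-198) = -396)
J = -301104/7 (J = ((332 + 160)*(-396 - 1*216))/7 = (492*(-396 - 216))/7 = (492*(-612))/7 = (⅐)*(-301104) = -301104/7 ≈ -43015.)
J/(1/(165573 + 676746)) = -301104/(7*(1/(165573 + 676746))) = -301104/(7*(1/842319)) = -301104/(7*1/842319) = -301104/7*842319 = -253625620176/7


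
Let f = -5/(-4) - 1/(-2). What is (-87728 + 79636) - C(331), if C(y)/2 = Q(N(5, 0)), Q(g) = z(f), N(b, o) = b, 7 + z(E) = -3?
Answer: -8072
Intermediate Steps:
f = 7/4 (f = -5*(-¼) - 1*(-½) = 5/4 + ½ = 7/4 ≈ 1.7500)
z(E) = -10 (z(E) = -7 - 3 = -10)
Q(g) = -10
C(y) = -20 (C(y) = 2*(-10) = -20)
(-87728 + 79636) - C(331) = (-87728 + 79636) - 1*(-20) = -8092 + 20 = -8072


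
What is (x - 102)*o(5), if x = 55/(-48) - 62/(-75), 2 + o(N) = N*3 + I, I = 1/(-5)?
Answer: -491132/375 ≈ -1309.7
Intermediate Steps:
I = -1/5 ≈ -0.20000
o(N) = -11/5 + 3*N (o(N) = -2 + (N*3 - 1/5) = -2 + (3*N - 1/5) = -2 + (-1/5 + 3*N) = -11/5 + 3*N)
x = -383/1200 (x = 55*(-1/48) - 62*(-1/75) = -55/48 + 62/75 = -383/1200 ≈ -0.31917)
(x - 102)*o(5) = (-383/1200 - 102)*(-11/5 + 3*5) = -122783*(-11/5 + 15)/1200 = -122783/1200*64/5 = -491132/375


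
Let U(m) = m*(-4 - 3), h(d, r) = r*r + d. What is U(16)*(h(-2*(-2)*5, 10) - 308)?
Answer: 21056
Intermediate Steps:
h(d, r) = d + r² (h(d, r) = r² + d = d + r²)
U(m) = -7*m (U(m) = m*(-7) = -7*m)
U(16)*(h(-2*(-2)*5, 10) - 308) = (-7*16)*((-2*(-2)*5 + 10²) - 308) = -112*((4*5 + 100) - 308) = -112*((20 + 100) - 308) = -112*(120 - 308) = -112*(-188) = 21056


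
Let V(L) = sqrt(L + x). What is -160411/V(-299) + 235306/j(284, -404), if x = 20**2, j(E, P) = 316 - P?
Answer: 117653/360 - 160411*sqrt(101)/101 ≈ -15635.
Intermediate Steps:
x = 400
V(L) = sqrt(400 + L) (V(L) = sqrt(L + 400) = sqrt(400 + L))
-160411/V(-299) + 235306/j(284, -404) = -160411/sqrt(400 - 299) + 235306/(316 - 1*(-404)) = -160411*sqrt(101)/101 + 235306/(316 + 404) = -160411*sqrt(101)/101 + 235306/720 = -160411*sqrt(101)/101 + 235306*(1/720) = -160411*sqrt(101)/101 + 117653/360 = 117653/360 - 160411*sqrt(101)/101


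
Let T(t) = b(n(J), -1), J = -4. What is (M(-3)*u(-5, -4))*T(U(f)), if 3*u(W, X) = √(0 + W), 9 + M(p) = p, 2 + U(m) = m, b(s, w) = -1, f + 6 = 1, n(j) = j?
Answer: 4*I*√5 ≈ 8.9443*I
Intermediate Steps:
f = -5 (f = -6 + 1 = -5)
U(m) = -2 + m
M(p) = -9 + p
u(W, X) = √W/3 (u(W, X) = √(0 + W)/3 = √W/3)
T(t) = -1
(M(-3)*u(-5, -4))*T(U(f)) = ((-9 - 3)*(√(-5)/3))*(-1) = -4*I*√5*(-1) = 4*I*√5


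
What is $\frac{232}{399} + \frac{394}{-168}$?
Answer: $- \frac{2815}{1596} \approx -1.7638$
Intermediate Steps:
$\frac{232}{399} + \frac{394}{-168} = 232 \cdot \frac{1}{399} + 394 \left(- \frac{1}{168}\right) = \frac{232}{399} - \frac{197}{84} = - \frac{2815}{1596}$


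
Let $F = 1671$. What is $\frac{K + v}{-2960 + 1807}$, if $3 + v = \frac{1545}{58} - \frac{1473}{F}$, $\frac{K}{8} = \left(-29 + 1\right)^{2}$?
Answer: $- \frac{203358401}{37248818} \approx -5.4595$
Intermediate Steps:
$K = 6272$ ($K = 8 \left(-29 + 1\right)^{2} = 8 \left(-28\right)^{2} = 8 \cdot 784 = 6272$)
$v = \frac{735169}{32306}$ ($v = -3 + \left(\frac{1545}{58} - \frac{1473}{1671}\right) = -3 + \left(1545 \cdot \frac{1}{58} - \frac{491}{557}\right) = -3 + \left(\frac{1545}{58} - \frac{491}{557}\right) = -3 + \frac{832087}{32306} = \frac{735169}{32306} \approx 22.756$)
$\frac{K + v}{-2960 + 1807} = \frac{6272 + \frac{735169}{32306}}{-2960 + 1807} = \frac{203358401}{32306 \left(-1153\right)} = \frac{203358401}{32306} \left(- \frac{1}{1153}\right) = - \frac{203358401}{37248818}$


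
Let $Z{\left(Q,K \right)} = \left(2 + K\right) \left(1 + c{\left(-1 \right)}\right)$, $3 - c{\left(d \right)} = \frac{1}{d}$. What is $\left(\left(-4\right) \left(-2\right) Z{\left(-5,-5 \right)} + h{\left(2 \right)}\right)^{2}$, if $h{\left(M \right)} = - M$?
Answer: $14884$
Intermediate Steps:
$c{\left(d \right)} = 3 - \frac{1}{d}$
$Z{\left(Q,K \right)} = 10 + 5 K$ ($Z{\left(Q,K \right)} = \left(2 + K\right) \left(1 + \left(3 - \frac{1}{-1}\right)\right) = \left(2 + K\right) \left(1 + \left(3 - -1\right)\right) = \left(2 + K\right) \left(1 + \left(3 + 1\right)\right) = \left(2 + K\right) \left(1 + 4\right) = \left(2 + K\right) 5 = 10 + 5 K$)
$\left(\left(-4\right) \left(-2\right) Z{\left(-5,-5 \right)} + h{\left(2 \right)}\right)^{2} = \left(\left(-4\right) \left(-2\right) \left(10 + 5 \left(-5\right)\right) - 2\right)^{2} = \left(8 \left(10 - 25\right) - 2\right)^{2} = \left(8 \left(-15\right) - 2\right)^{2} = \left(-120 - 2\right)^{2} = \left(-122\right)^{2} = 14884$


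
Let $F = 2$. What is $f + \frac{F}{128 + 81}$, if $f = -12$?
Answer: $- \frac{2506}{209} \approx -11.99$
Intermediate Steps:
$f + \frac{F}{128 + 81} = -12 + \frac{2}{128 + 81} = -12 + \frac{2}{209} = - \frac{2506}{209}$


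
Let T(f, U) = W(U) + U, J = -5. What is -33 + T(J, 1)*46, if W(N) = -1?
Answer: -33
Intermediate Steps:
T(f, U) = -1 + U
-33 + T(J, 1)*46 = -33 + (-1 + 1)*46 = -33 + 0*46 = -33 + 0 = -33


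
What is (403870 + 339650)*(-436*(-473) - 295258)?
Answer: -66195585600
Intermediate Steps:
(403870 + 339650)*(-436*(-473) - 295258) = 743520*(206228 - 295258) = 743520*(-89030) = -66195585600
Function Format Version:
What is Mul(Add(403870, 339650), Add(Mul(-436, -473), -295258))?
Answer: -66195585600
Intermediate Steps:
Mul(Add(403870, 339650), Add(Mul(-436, -473), -295258)) = Mul(743520, Add(206228, -295258)) = Mul(743520, -89030) = -66195585600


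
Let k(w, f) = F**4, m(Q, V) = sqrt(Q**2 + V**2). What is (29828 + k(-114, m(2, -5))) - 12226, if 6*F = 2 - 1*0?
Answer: 1425763/81 ≈ 17602.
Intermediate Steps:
F = 1/3 (F = (2 - 1*0)/6 = (2 + 0)/6 = (1/6)*2 = 1/3 ≈ 0.33333)
k(w, f) = 1/81 (k(w, f) = (1/3)**4 = 1/81)
(29828 + k(-114, m(2, -5))) - 12226 = (29828 + 1/81) - 12226 = 2416069/81 - 12226 = 1425763/81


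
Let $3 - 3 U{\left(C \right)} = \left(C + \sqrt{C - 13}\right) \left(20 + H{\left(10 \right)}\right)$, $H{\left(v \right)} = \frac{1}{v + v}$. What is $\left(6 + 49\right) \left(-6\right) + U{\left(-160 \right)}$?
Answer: $\frac{2221}{3} - \frac{401 i \sqrt{173}}{60} \approx 740.33 - 87.906 i$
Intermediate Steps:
$H{\left(v \right)} = \frac{1}{2 v}$
$U{\left(C \right)} = 1 - \frac{401 C}{60} - \frac{401 \sqrt{-13 + C}}{60}$ ($U{\left(C \right)} = 1 - \frac{\left(C + \sqrt{C - 13}\right) \left(20 + \frac{1}{2 \cdot 10}\right)}{3} = 1 - \frac{\left(C + \sqrt{-13 + C}\right) \left(20 + \frac{1}{2} \cdot \frac{1}{10}\right)}{3} = 1 - \frac{\left(C + \sqrt{-13 + C}\right) \left(20 + \frac{1}{20}\right)}{3} = 1 - \frac{\left(C + \sqrt{-13 + C}\right) \frac{401}{20}}{3} = 1 - \frac{\frac{401 C}{20} + \frac{401 \sqrt{-13 + C}}{20}}{3} = 1 - \left(\frac{401 C}{60} + \frac{401 \sqrt{-13 + C}}{60}\right) = 1 - \frac{401 C}{60} - \frac{401 \sqrt{-13 + C}}{60}$)
$\left(6 + 49\right) \left(-6\right) + U{\left(-160 \right)} = \left(6 + 49\right) \left(-6\right) - \left(- \frac{3211}{3} + \frac{401 \sqrt{-13 - 160}}{60}\right) = 55 \left(-6\right) + \left(1 + \frac{3208}{3} - \frac{401 \sqrt{-173}}{60}\right) = -330 + \left(1 + \frac{3208}{3} - \frac{401 i \sqrt{173}}{60}\right) = -330 + \left(\frac{3211}{3} - \frac{401 i \sqrt{173}}{60}\right) = \frac{2221}{3} - \frac{401 i \sqrt{173}}{60}$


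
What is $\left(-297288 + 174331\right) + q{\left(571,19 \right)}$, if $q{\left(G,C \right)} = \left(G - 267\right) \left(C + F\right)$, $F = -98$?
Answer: $-146973$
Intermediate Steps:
$q{\left(G,C \right)} = \left(-267 + G\right) \left(-98 + C\right)$ ($q{\left(G,C \right)} = \left(G - 267\right) \left(C - 98\right) = \left(-267 + G\right) \left(-98 + C\right)$)
$\left(-297288 + 174331\right) + q{\left(571,19 \right)} = \left(-297288 + 174331\right) + \left(26166 - 5073 - 55958 + 19 \cdot 571\right) = -122957 + \left(26166 - 5073 - 55958 + 10849\right) = -122957 - 24016 = -146973$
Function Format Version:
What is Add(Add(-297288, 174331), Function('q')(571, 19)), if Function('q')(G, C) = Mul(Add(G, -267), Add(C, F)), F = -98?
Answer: -146973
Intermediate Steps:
Function('q')(G, C) = Mul(Add(-267, G), Add(-98, C)) (Function('q')(G, C) = Mul(Add(G, -267), Add(C, -98)) = Mul(Add(-267, G), Add(-98, C)))
Add(Add(-297288, 174331), Function('q')(571, 19)) = Add(Add(-297288, 174331), Add(26166, Mul(-267, 19), Mul(-98, 571), Mul(19, 571))) = Add(-122957, Add(26166, -5073, -55958, 10849)) = Add(-122957, -24016) = -146973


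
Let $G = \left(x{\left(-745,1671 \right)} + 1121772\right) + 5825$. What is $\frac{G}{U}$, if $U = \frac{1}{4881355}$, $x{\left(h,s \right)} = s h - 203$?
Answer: $-573564093855$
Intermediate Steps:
$x{\left(h,s \right)} = -203 + h s$ ($x{\left(h,s \right)} = h s - 203 = -203 + h s$)
$U = \frac{1}{4881355} \approx 2.0486 \cdot 10^{-7}$
$G = -117501$ ($G = \left(\left(-203 - 1244895\right) + 1121772\right) + 5825 = \left(-1245098 + 1121772\right) + 5825 = -123326 + 5825 = -117501$)
$\frac{G}{U} = - 117501 \frac{1}{\frac{1}{4881355}} = \left(-117501\right) 4881355 = -573564093855$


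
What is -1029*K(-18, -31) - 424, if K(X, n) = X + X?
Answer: 36620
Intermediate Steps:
K(X, n) = 2*X
-1029*K(-18, -31) - 424 = -2058*(-18) - 424 = -1029*(-36) - 424 = 37044 - 424 = 36620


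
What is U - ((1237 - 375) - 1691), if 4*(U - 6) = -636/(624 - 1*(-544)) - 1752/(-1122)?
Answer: 182432891/218416 ≈ 835.25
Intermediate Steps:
U = 1366027/218416 (U = 6 + (-636/(624 - 1*(-544)) - 1752/(-1122))/4 = 6 + (-636/(624 + 544) - 1752*(-1/1122))/4 = 6 + (-636/1168 + 292/187)/4 = 6 + (-636*1/1168 + 292/187)/4 = 6 + (-159/292 + 292/187)/4 = 6 + (¼)*(55531/54604) = 6 + 55531/218416 = 1366027/218416 ≈ 6.2542)
U - ((1237 - 375) - 1691) = 1366027/218416 - ((1237 - 375) - 1691) = 1366027/218416 - (862 - 1691) = 1366027/218416 - 1*(-829) = 1366027/218416 + 829 = 182432891/218416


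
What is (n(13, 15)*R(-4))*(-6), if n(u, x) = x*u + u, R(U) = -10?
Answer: 12480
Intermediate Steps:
n(u, x) = u + u*x (n(u, x) = u*x + u = u + u*x)
(n(13, 15)*R(-4))*(-6) = ((13*(1 + 15))*(-10))*(-6) = ((13*16)*(-10))*(-6) = (208*(-10))*(-6) = -2080*(-6) = 12480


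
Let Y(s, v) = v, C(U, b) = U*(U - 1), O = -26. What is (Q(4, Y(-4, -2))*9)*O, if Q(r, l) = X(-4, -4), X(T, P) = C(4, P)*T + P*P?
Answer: 7488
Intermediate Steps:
C(U, b) = U*(-1 + U)
X(T, P) = P² + 12*T (X(T, P) = (4*(-1 + 4))*T + P*P = (4*3)*T + P² = 12*T + P² = P² + 12*T)
Q(r, l) = -32 (Q(r, l) = (-4)² + 12*(-4) = 16 - 48 = -32)
(Q(4, Y(-4, -2))*9)*O = -32*9*(-26) = -288*(-26) = 7488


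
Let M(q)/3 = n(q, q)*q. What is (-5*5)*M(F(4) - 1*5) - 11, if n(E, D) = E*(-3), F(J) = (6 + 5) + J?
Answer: 22489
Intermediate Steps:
F(J) = 11 + J
n(E, D) = -3*E
M(q) = -9*q² (M(q) = 3*((-3*q)*q) = 3*(-3*q²) = -9*q²)
(-5*5)*M(F(4) - 1*5) - 11 = (-5*5)*(-9*((11 + 4) - 1*5)²) - 11 = -(-225)*(15 - 5)² - 11 = -(-225)*10² - 11 = -(-225)*100 - 11 = -25*(-900) - 11 = 22500 - 11 = 22489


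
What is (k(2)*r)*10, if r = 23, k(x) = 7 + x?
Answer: 2070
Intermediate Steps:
(k(2)*r)*10 = ((7 + 2)*23)*10 = (9*23)*10 = 207*10 = 2070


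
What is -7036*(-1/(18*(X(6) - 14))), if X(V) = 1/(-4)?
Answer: -14072/513 ≈ -27.431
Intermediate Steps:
X(V) = -¼
-7036*(-1/(18*(X(6) - 14))) = -7036*(-1/(18*(-¼ - 14))) = -7036/((-57/4*(-18))) = -7036/513/2 = -7036*2/513 = -14072/513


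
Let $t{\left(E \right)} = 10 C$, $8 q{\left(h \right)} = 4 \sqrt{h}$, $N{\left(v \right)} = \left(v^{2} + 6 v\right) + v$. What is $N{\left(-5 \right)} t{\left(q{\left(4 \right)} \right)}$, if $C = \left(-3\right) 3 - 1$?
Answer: $1000$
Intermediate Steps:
$N{\left(v \right)} = v^{2} + 7 v$
$C = -10$ ($C = -9 - 1 = -10$)
$q{\left(h \right)} = \frac{\sqrt{h}}{2}$ ($q{\left(h \right)} = \frac{4 \sqrt{h}}{8} = \frac{\sqrt{h}}{2}$)
$t{\left(E \right)} = -100$ ($t{\left(E \right)} = 10 \left(-10\right) = -100$)
$N{\left(-5 \right)} t{\left(q{\left(4 \right)} \right)} = - 5 \left(7 - 5\right) \left(-100\right) = \left(-5\right) 2 \left(-100\right) = \left(-10\right) \left(-100\right) = 1000$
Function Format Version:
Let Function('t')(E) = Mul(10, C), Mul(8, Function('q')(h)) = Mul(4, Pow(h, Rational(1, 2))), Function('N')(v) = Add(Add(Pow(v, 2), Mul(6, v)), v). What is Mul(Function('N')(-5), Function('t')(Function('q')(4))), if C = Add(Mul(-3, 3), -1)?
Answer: 1000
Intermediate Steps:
Function('N')(v) = Add(Pow(v, 2), Mul(7, v))
C = -10 (C = Add(-9, -1) = -10)
Function('q')(h) = Mul(Rational(1, 2), Pow(h, Rational(1, 2))) (Function('q')(h) = Mul(Rational(1, 8), Mul(4, Pow(h, Rational(1, 2)))) = Mul(Rational(1, 2), Pow(h, Rational(1, 2))))
Function('t')(E) = -100 (Function('t')(E) = Mul(10, -10) = -100)
Mul(Function('N')(-5), Function('t')(Function('q')(4))) = Mul(Mul(-5, Add(7, -5)), -100) = Mul(Mul(-5, 2), -100) = Mul(-10, -100) = 1000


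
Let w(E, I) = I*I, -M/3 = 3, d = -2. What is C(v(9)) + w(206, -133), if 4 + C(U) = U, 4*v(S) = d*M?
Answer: 35379/2 ≈ 17690.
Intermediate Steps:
M = -9 (M = -3*3 = -9)
v(S) = 9/2 (v(S) = (-2*(-9))/4 = (1/4)*18 = 9/2)
w(E, I) = I**2
C(U) = -4 + U
C(v(9)) + w(206, -133) = (-4 + 9/2) + (-133)**2 = 1/2 + 17689 = 35379/2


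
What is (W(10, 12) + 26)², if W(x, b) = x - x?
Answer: 676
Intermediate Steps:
W(x, b) = 0
(W(10, 12) + 26)² = (0 + 26)² = 26² = 676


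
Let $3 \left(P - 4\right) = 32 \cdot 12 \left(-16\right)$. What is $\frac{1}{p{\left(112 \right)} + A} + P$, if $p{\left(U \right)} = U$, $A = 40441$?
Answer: $- \frac{82890331}{40553} \approx -2044.0$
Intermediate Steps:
$P = -2044$ ($P = 4 + \frac{32 \cdot 12 \left(-16\right)}{3} = 4 + \frac{384 \left(-16\right)}{3} = 4 + \frac{1}{3} \left(-6144\right) = 4 - 2048 = -2044$)
$\frac{1}{p{\left(112 \right)} + A} + P = \frac{1}{112 + 40441} - 2044 = \frac{1}{40553} - 2044 = - \frac{82890331}{40553}$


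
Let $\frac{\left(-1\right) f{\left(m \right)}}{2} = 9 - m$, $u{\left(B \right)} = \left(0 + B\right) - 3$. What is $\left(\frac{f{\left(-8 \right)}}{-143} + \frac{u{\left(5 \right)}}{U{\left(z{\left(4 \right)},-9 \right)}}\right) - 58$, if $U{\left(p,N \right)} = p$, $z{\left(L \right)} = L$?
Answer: $- \frac{16377}{286} \approx -57.262$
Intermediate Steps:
$u{\left(B \right)} = -3 + B$ ($u{\left(B \right)} = B - 3 = -3 + B$)
$f{\left(m \right)} = -18 + 2 m$ ($f{\left(m \right)} = - 2 \left(9 - m\right) = -18 + 2 m$)
$\left(\frac{f{\left(-8 \right)}}{-143} + \frac{u{\left(5 \right)}}{U{\left(z{\left(4 \right)},-9 \right)}}\right) - 58 = \left(\frac{-18 + 2 \left(-8\right)}{-143} + \frac{-3 + 5}{4}\right) - 58 = \left(\left(-18 - 16\right) \left(- \frac{1}{143}\right) + 2 \cdot \frac{1}{4}\right) - 58 = \left(\left(-34\right) \left(- \frac{1}{143}\right) + \frac{1}{2}\right) - 58 = \left(\frac{34}{143} + \frac{1}{2}\right) - 58 = \frac{211}{286} - 58 = - \frac{16377}{286}$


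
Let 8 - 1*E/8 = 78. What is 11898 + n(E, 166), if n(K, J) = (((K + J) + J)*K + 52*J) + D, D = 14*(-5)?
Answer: 148140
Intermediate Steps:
D = -70
E = -560 (E = 64 - 8*78 = 64 - 624 = -560)
n(K, J) = -70 + 52*J + K*(K + 2*J) (n(K, J) = (((K + J) + J)*K + 52*J) - 70 = (((J + K) + J)*K + 52*J) - 70 = ((K + 2*J)*K + 52*J) - 70 = (K*(K + 2*J) + 52*J) - 70 = (52*J + K*(K + 2*J)) - 70 = -70 + 52*J + K*(K + 2*J))
11898 + n(E, 166) = 11898 + (-70 + (-560)² + 52*166 + 2*166*(-560)) = 11898 + (-70 + 313600 + 8632 - 185920) = 11898 + 136242 = 148140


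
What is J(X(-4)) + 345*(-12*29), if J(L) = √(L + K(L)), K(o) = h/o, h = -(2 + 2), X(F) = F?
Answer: -120060 + I*√3 ≈ -1.2006e+5 + 1.732*I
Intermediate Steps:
h = -4 (h = -1*4 = -4)
K(o) = -4/o
J(L) = √(L - 4/L)
J(X(-4)) + 345*(-12*29) = √(-4 - 4/(-4)) + 345*(-12*29) = √(-4 - 4*(-¼)) + 345*(-348) = √(-4 + 1) - 120060 = √(-3) - 120060 = I*√3 - 120060 = -120060 + I*√3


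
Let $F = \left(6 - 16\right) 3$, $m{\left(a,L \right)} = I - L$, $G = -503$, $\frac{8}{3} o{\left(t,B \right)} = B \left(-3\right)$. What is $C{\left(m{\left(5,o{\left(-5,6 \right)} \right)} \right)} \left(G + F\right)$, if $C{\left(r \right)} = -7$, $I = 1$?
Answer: $3731$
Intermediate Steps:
$o{\left(t,B \right)} = - \frac{9 B}{8}$ ($o{\left(t,B \right)} = \frac{3 B \left(-3\right)}{8} = \frac{3 \left(- 3 B\right)}{8} = - \frac{9 B}{8}$)
$m{\left(a,L \right)} = 1 - L$
$F = -30$ ($F = \left(-10\right) 3 = -30$)
$C{\left(m{\left(5,o{\left(-5,6 \right)} \right)} \right)} \left(G + F\right) = - 7 \left(-503 - 30\right) = \left(-7\right) \left(-533\right) = 3731$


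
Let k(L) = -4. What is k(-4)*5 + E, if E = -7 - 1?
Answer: -28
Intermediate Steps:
E = -8
k(-4)*5 + E = -4*5 - 8 = -20 - 8 = -28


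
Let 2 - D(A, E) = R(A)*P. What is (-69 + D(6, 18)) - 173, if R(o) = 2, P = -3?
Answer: -234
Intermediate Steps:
D(A, E) = 8 (D(A, E) = 2 - 2*(-3) = 2 - 1*(-6) = 2 + 6 = 8)
(-69 + D(6, 18)) - 173 = (-69 + 8) - 173 = -61 - 173 = -234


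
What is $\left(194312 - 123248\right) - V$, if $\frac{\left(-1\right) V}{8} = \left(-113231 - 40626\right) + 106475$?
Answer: $-307992$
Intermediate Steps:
$V = 379056$ ($V = - 8 \left(\left(-113231 - 40626\right) + 106475\right) = - 8 \left(-153857 + 106475\right) = \left(-8\right) \left(-47382\right) = 379056$)
$\left(194312 - 123248\right) - V = \left(194312 - 123248\right) - 379056 = 71064 - 379056 = -307992$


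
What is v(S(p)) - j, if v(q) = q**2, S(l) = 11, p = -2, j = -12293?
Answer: 12414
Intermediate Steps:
v(S(p)) - j = 11**2 - 1*(-12293) = 121 + 12293 = 12414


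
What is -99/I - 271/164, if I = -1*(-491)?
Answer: -149297/80524 ≈ -1.8541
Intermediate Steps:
I = 491
-99/I - 271/164 = -99/491 - 271/164 = -149297/80524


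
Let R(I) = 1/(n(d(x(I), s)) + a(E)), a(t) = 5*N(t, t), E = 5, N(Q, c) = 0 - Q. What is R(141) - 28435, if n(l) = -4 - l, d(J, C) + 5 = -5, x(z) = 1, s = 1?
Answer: -540266/19 ≈ -28435.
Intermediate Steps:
d(J, C) = -10 (d(J, C) = -5 - 5 = -10)
N(Q, c) = -Q
a(t) = -5*t (a(t) = 5*(-t) = -5*t)
R(I) = -1/19 (R(I) = 1/((-4 - 1*(-10)) - 5*5) = 1/((-4 + 10) - 25) = 1/(6 - 25) = 1/(-19) = -1/19)
R(141) - 28435 = -1/19 - 28435 = -540266/19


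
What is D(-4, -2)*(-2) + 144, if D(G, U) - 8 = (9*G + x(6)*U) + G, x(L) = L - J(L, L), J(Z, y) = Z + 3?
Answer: 196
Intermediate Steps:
J(Z, y) = 3 + Z
x(L) = -3 (x(L) = L - (3 + L) = L + (-3 - L) = -3)
D(G, U) = 8 - 3*U + 10*G (D(G, U) = 8 + ((9*G - 3*U) + G) = 8 + ((-3*U + 9*G) + G) = 8 + (-3*U + 10*G) = 8 - 3*U + 10*G)
D(-4, -2)*(-2) + 144 = (8 - 3*(-2) + 10*(-4))*(-2) + 144 = (8 + 6 - 40)*(-2) + 144 = -26*(-2) + 144 = 52 + 144 = 196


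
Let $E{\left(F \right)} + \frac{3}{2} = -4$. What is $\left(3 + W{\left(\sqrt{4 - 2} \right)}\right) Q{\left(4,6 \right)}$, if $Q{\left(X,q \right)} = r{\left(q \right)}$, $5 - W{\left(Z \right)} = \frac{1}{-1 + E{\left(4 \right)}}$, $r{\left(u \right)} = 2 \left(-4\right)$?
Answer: $- \frac{848}{13} \approx -65.231$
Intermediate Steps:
$E{\left(F \right)} = - \frac{11}{2}$ ($E{\left(F \right)} = - \frac{3}{2} - 4 = - \frac{11}{2}$)
$r{\left(u \right)} = -8$
$W{\left(Z \right)} = \frac{67}{13}$ ($W{\left(Z \right)} = 5 - \frac{1}{-1 - \frac{11}{2}} = 5 - \frac{1}{- \frac{13}{2}} = 5 - - \frac{2}{13} = 5 + \frac{2}{13} = \frac{67}{13}$)
$Q{\left(X,q \right)} = -8$
$\left(3 + W{\left(\sqrt{4 - 2} \right)}\right) Q{\left(4,6 \right)} = \left(3 + \frac{67}{13}\right) \left(-8\right) = \frac{106}{13} \left(-8\right) = - \frac{848}{13}$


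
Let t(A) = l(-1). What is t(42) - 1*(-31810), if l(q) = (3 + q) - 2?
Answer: 31810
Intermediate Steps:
l(q) = 1 + q
t(A) = 0 (t(A) = 1 - 1 = 0)
t(42) - 1*(-31810) = 0 - 1*(-31810) = 0 + 31810 = 31810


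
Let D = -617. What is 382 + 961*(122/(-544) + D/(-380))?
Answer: 44621601/25840 ≈ 1726.8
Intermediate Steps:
382 + 961*(122/(-544) + D/(-380)) = 382 + 961*(122/(-544) - 617/(-380)) = 382 + 961*(122*(-1/544) - 617*(-1/380)) = 382 + 961*(-61/272 + 617/380) = 382 + 961*(36161/25840) = 382 + 34750721/25840 = 44621601/25840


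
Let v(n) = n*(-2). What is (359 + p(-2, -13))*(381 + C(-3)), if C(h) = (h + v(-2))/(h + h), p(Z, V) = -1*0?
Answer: 820315/6 ≈ 1.3672e+5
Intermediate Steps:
p(Z, V) = 0
v(n) = -2*n
C(h) = (4 + h)/(2*h) (C(h) = (h - 2*(-2))/(h + h) = (h + 4)/((2*h)) = (4 + h)*(1/(2*h)) = (4 + h)/(2*h))
(359 + p(-2, -13))*(381 + C(-3)) = (359 + 0)*(381 + (1/2)*(4 - 3)/(-3)) = 359*(381 + (1/2)*(-1/3)*1) = 359*(381 - 1/6) = 359*(2285/6) = 820315/6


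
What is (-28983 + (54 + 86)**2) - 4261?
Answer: -13644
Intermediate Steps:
(-28983 + (54 + 86)**2) - 4261 = (-28983 + 140**2) - 4261 = (-28983 + 19600) - 4261 = -9383 - 4261 = -13644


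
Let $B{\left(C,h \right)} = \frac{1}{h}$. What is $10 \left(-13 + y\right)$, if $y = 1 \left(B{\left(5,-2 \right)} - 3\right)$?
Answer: $-165$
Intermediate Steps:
$y = - \frac{7}{2}$ ($y = 1 \left(\frac{1}{-2} - 3\right) = 1 \left(- \frac{1}{2} - 3\right) = 1 \left(- \frac{7}{2}\right) = - \frac{7}{2} \approx -3.5$)
$10 \left(-13 + y\right) = 10 \left(-13 - \frac{7}{2}\right) = 10 \left(- \frac{33}{2}\right) = -165$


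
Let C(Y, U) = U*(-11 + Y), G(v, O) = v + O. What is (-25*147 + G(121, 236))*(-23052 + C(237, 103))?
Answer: -749868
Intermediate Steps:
G(v, O) = O + v
(-25*147 + G(121, 236))*(-23052 + C(237, 103)) = (-25*147 + (236 + 121))*(-23052 + 103*(-11 + 237)) = (-3675 + 357)*(-23052 + 103*226) = -3318*(-23052 + 23278) = -3318*226 = -749868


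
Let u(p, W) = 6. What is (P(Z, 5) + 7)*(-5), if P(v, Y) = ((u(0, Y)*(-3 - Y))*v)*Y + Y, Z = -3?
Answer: -3660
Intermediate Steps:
P(v, Y) = Y + Y*v*(-18 - 6*Y) (P(v, Y) = ((6*(-3 - Y))*v)*Y + Y = ((-18 - 6*Y)*v)*Y + Y = (v*(-18 - 6*Y))*Y + Y = Y*v*(-18 - 6*Y) + Y = Y + Y*v*(-18 - 6*Y))
(P(Z, 5) + 7)*(-5) = (5*(1 - 18*(-3) - 6*5*(-3)) + 7)*(-5) = (5*(1 + 54 + 90) + 7)*(-5) = (5*145 + 7)*(-5) = (725 + 7)*(-5) = 732*(-5) = -3660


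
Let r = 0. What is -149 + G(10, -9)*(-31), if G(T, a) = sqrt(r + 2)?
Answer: -149 - 31*sqrt(2) ≈ -192.84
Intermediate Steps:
G(T, a) = sqrt(2) (G(T, a) = sqrt(0 + 2) = sqrt(2))
-149 + G(10, -9)*(-31) = -149 + sqrt(2)*(-31) = -149 - 31*sqrt(2)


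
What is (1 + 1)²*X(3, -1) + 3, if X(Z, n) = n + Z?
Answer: 11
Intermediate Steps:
X(Z, n) = Z + n
(1 + 1)²*X(3, -1) + 3 = (1 + 1)²*(3 - 1) + 3 = 2²*2 + 3 = 4*2 + 3 = 8 + 3 = 11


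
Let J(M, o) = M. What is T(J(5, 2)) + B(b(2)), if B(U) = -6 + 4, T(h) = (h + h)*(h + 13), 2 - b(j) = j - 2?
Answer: 178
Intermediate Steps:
b(j) = 4 - j (b(j) = 2 - (j - 2) = 2 - (-2 + j) = 2 + (2 - j) = 4 - j)
T(h) = 2*h*(13 + h) (T(h) = (2*h)*(13 + h) = 2*h*(13 + h))
B(U) = -2
T(J(5, 2)) + B(b(2)) = 2*5*(13 + 5) - 2 = 2*5*18 - 2 = 180 - 2 = 178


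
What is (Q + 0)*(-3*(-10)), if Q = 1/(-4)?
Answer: -15/2 ≈ -7.5000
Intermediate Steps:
Q = -1/4 ≈ -0.25000
(Q + 0)*(-3*(-10)) = (-1/4 + 0)*(-3*(-10)) = -1/4*30 = -15/2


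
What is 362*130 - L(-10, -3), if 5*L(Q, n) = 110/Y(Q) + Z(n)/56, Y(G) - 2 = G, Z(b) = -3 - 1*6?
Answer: 13177579/280 ≈ 47063.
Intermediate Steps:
Z(b) = -9 (Z(b) = -3 - 6 = -9)
Y(G) = 2 + G
L(Q, n) = -9/280 + 22/(2 + Q) (L(Q, n) = (110/(2 + Q) - 9/56)/5 = (-9/56 + 110/(2 + Q))/5 = -9/280 + 22/(2 + Q))
362*130 - L(-10, -3) = 362*130 - (6142 - 9*(-10))/(280*(2 - 10)) = 47060 - (6142 + 90)/(280*(-8)) = 47060 - (-1)*6232/(280*8) = 47060 - 1*(-779/280) = 47060 + 779/280 = 13177579/280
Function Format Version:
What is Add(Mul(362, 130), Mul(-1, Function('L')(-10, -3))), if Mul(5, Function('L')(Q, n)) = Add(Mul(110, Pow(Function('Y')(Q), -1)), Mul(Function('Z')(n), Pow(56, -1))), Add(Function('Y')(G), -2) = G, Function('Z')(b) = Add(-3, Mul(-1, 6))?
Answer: Rational(13177579, 280) ≈ 47063.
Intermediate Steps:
Function('Z')(b) = -9 (Function('Z')(b) = Add(-3, -6) = -9)
Function('Y')(G) = Add(2, G)
Function('L')(Q, n) = Add(Rational(-9, 280), Mul(22, Pow(Add(2, Q), -1))) (Function('L')(Q, n) = Mul(Rational(1, 5), Add(Mul(110, Pow(Add(2, Q), -1)), Mul(-9, Pow(56, -1)))) = Mul(Rational(1, 5), Add(Mul(110, Pow(Add(2, Q), -1)), Mul(-9, Rational(1, 56)))) = Mul(Rational(1, 5), Add(Mul(110, Pow(Add(2, Q), -1)), Rational(-9, 56))) = Mul(Rational(1, 5), Add(Rational(-9, 56), Mul(110, Pow(Add(2, Q), -1)))) = Add(Rational(-9, 280), Mul(22, Pow(Add(2, Q), -1))))
Add(Mul(362, 130), Mul(-1, Function('L')(-10, -3))) = Add(Mul(362, 130), Mul(-1, Mul(Rational(1, 280), Pow(Add(2, -10), -1), Add(6142, Mul(-9, -10))))) = Add(47060, Mul(-1, Mul(Rational(1, 280), Pow(-8, -1), Add(6142, 90)))) = Add(47060, Mul(-1, Mul(Rational(1, 280), Rational(-1, 8), 6232))) = Add(47060, Mul(-1, Rational(-779, 280))) = Add(47060, Rational(779, 280)) = Rational(13177579, 280)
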